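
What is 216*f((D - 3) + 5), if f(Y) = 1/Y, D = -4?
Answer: -108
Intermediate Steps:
216*f((D - 3) + 5) = 216/((-4 - 3) + 5) = 216/(-7 + 5) = 216/(-2) = 216*(-1/2) = -108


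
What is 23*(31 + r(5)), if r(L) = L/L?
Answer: 736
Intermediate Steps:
r(L) = 1
23*(31 + r(5)) = 23*(31 + 1) = 23*32 = 736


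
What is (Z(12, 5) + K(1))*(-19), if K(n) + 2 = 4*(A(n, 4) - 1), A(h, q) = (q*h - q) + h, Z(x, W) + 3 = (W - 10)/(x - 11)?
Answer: 190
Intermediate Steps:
Z(x, W) = -3 + (-10 + W)/(-11 + x) (Z(x, W) = -3 + (W - 10)/(x - 11) = -3 + (-10 + W)/(-11 + x))
A(h, q) = h - q + h*q (A(h, q) = (h*q - q) + h = (-q + h*q) + h = h - q + h*q)
K(n) = -22 + 20*n (K(n) = -2 + 4*((n - 1*4 + n*4) - 1) = -2 + 4*((n - 4 + 4*n) - 1) = -2 + 4*((-4 + 5*n) - 1) = -2 + 4*(-5 + 5*n) = -2 + (-20 + 20*n) = -22 + 20*n)
(Z(12, 5) + K(1))*(-19) = ((23 + 5 - 3*12)/(-11 + 12) + (-22 + 20*1))*(-19) = ((23 + 5 - 36)/1 + (-22 + 20))*(-19) = (1*(-8) - 2)*(-19) = (-8 - 2)*(-19) = -10*(-19) = 190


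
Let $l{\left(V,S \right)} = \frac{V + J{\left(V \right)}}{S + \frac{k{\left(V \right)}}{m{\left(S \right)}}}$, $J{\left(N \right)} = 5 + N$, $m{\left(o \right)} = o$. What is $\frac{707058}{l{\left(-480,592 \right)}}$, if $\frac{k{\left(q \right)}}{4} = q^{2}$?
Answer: $- \frac{56213939232}{35335} \approx -1.5909 \cdot 10^{6}$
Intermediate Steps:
$k{\left(q \right)} = 4 q^{2}$
$l{\left(V,S \right)} = \frac{5 + 2 V}{S + \frac{4 V^{2}}{S}}$ ($l{\left(V,S \right)} = \frac{V + \left(5 + V\right)}{S + \frac{4 V^{2}}{S}} = \frac{5 + 2 V}{S + \frac{4 V^{2}}{S}}$)
$\frac{707058}{l{\left(-480,592 \right)}} = \frac{707058}{592 \frac{1}{592^{2} + 4 \left(-480\right)^{2}} \left(5 + 2 \left(-480\right)\right)} = \frac{707058}{592 \frac{1}{350464 + 4 \cdot 230400} \left(5 - 960\right)} = \frac{707058}{592 \frac{1}{350464 + 921600} \left(-955\right)} = \frac{707058}{592 \cdot \frac{1}{1272064} \left(-955\right)} = \frac{707058}{- \frac{35335}{79504}} = 707058 \left(- \frac{79504}{35335}\right) = - \frac{56213939232}{35335}$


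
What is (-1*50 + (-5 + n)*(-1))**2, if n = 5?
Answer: 2500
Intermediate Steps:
(-1*50 + (-5 + n)*(-1))**2 = (-1*50 + (-5 + 5)*(-1))**2 = (-50 + 0*(-1))**2 = (-50 + 0)**2 = (-50)**2 = 2500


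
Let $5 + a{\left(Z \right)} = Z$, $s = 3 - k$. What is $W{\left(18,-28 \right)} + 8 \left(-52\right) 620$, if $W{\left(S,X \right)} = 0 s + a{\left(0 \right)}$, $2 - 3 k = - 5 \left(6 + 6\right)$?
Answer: $-257925$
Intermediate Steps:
$k = \frac{62}{3}$ ($k = \frac{2}{3} - \frac{\left(-5\right) \left(6 + 6\right)}{3} = \frac{2}{3} - \frac{\left(-5\right) 12}{3} = \frac{2}{3} - -20 = \frac{2}{3} + 20 = \frac{62}{3} \approx 20.667$)
$s = - \frac{53}{3}$ ($s = 3 - \frac{62}{3} = - \frac{53}{3} \approx -17.667$)
$a{\left(Z \right)} = -5 + Z$
$W{\left(S,X \right)} = -5$ ($W{\left(S,X \right)} = 0 \left(- \frac{53}{3}\right) + \left(-5 + 0\right) = 0 - 5 = -5$)
$W{\left(18,-28 \right)} + 8 \left(-52\right) 620 = -5 + 8 \left(-52\right) 620 = -5 - 257920 = -257925$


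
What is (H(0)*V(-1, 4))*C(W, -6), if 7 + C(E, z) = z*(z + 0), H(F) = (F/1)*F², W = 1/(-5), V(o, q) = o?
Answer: 0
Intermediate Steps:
W = -⅕ ≈ -0.20000
H(F) = F³ (H(F) = (F*1)*F² = F*F² = F³)
C(E, z) = -7 + z² (C(E, z) = -7 + z*(z + 0) = -7 + z*z = -7 + z²)
(H(0)*V(-1, 4))*C(W, -6) = (0³*(-1))*(-7 + (-6)²) = (0*(-1))*(-7 + 36) = 0*29 = 0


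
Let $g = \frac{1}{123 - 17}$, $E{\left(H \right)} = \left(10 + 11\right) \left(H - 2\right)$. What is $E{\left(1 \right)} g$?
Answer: $- \frac{21}{106} \approx -0.19811$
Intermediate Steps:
$E{\left(H \right)} = -42 + 21 H$ ($E{\left(H \right)} = 21 \left(-2 + H\right) = -42 + 21 H$)
$g = \frac{1}{106} \approx 0.009434$
$E{\left(1 \right)} g = \left(-42 + 21 \cdot 1\right) \frac{1}{106} = \left(-42 + 21\right) \frac{1}{106} = \left(-21\right) \frac{1}{106} = - \frac{21}{106}$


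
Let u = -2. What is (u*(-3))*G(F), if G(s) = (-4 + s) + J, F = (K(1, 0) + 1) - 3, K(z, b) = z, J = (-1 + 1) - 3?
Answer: -48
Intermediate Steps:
J = -3 (J = 0 - 3 = -3)
F = -1 (F = (1 + 1) - 3 = 2 - 3 = -1)
G(s) = -7 + s (G(s) = (-4 + s) - 3 = -7 + s)
(u*(-3))*G(F) = (-2*(-3))*(-7 - 1) = 6*(-8) = -48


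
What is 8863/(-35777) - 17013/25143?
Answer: -277172170/299847037 ≈ -0.92438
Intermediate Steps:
8863/(-35777) - 17013/25143 = 8863*(-1/35777) - 17013*1/25143 = -8863/35777 - 5671/8381 = -277172170/299847037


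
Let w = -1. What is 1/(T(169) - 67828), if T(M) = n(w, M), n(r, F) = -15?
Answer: -1/67843 ≈ -1.4740e-5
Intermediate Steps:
T(M) = -15
1/(T(169) - 67828) = 1/(-15 - 67828) = 1/(-67843) = -1/67843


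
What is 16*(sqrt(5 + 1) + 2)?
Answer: 32 + 16*sqrt(6) ≈ 71.192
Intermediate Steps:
16*(sqrt(5 + 1) + 2) = 16*(sqrt(6) + 2) = 16*(2 + sqrt(6)) = 32 + 16*sqrt(6)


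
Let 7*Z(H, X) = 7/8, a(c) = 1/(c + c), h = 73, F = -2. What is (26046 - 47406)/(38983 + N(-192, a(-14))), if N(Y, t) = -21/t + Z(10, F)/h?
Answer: -831616/1540631 ≈ -0.53979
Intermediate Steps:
a(c) = 1/(2*c)
Z(H, X) = ⅛ (Z(H, X) = (7/8)/7 = (7*(⅛))/7 = (⅐)*(7/8) = ⅛)
N(Y, t) = 1/584 - 21/t (N(Y, t) = -21/t + (⅛)/73 = -21/t + (⅛)*(1/73) = -21/t + 1/584 = 1/584 - 21/t)
(26046 - 47406)/(38983 + N(-192, a(-14))) = (26046 - 47406)/(38983 + (-12264 + (½)/(-14))/(584*(((½)/(-14))))) = -21360/(38983 + (-12264 + (½)*(-1/14))/(584*(((½)*(-1/14))))) = -21360/(38983 + (-12264 - 1/28)/(584*(-1/28))) = -21360/(38983 + (1/584)*(-28)*(-343393/28)) = -21360/(38983 + 343393/584) = -21360/23109465/584 = -21360*584/23109465 = -831616/1540631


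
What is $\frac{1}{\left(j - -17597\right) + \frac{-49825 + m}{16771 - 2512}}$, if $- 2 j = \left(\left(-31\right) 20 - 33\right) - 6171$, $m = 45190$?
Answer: $\frac{4753}{99854232} \approx 4.7599 \cdot 10^{-5}$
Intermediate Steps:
$j = 3412$ ($j = - \frac{\left(\left(-31\right) 20 - 33\right) - 6171}{2} = - \frac{\left(-620 - 33\right) - 6171}{2} = - \frac{-653 - 6171}{2} = \left(- \frac{1}{2}\right) \left(-6824\right) = 3412$)
$\frac{1}{\left(j - -17597\right) + \frac{-49825 + m}{16771 - 2512}} = \frac{1}{\left(3412 - -17597\right) + \frac{-49825 + 45190}{16771 - 2512}} = \frac{1}{\left(3412 + 17597\right) - \frac{4635}{14259}} = \frac{1}{21009 - \frac{1545}{4753}} = \frac{1}{\frac{99854232}{4753}} = \frac{4753}{99854232}$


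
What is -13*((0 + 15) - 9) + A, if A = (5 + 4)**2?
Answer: 3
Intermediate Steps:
A = 81 (A = 9**2 = 81)
-13*((0 + 15) - 9) + A = -13*((0 + 15) - 9) + 81 = -13*(15 - 9) + 81 = -13*6 + 81 = -78 + 81 = 3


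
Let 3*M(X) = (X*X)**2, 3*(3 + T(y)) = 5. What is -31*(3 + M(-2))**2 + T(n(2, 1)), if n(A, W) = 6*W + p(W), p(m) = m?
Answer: -19387/9 ≈ -2154.1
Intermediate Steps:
n(A, W) = 7*W (n(A, W) = 6*W + W = 7*W)
T(y) = -4/3 (T(y) = -3 + (1/3)*5 = -3 + 5/3 = -4/3)
M(X) = X**4/3 (M(X) = (X*X)**2/3 = (X**2)**2/3 = X**4/3)
-31*(3 + M(-2))**2 + T(n(2, 1)) = -31*(3 + (1/3)*(-2)**4)**2 - 4/3 = -31*(3 + (1/3)*16)**2 - 4/3 = -31*(3 + 16/3)**2 - 4/3 = -31*(25/3)**2 - 4/3 = -31*625/9 - 4/3 = -19375/9 - 4/3 = -19387/9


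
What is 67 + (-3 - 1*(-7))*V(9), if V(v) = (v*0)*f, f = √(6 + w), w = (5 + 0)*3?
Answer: 67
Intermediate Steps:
w = 15 (w = 5*3 = 15)
f = √21 (f = √(6 + 15) = √21 ≈ 4.5826)
V(v) = 0 (V(v) = (v*0)*√21 = 0*√21 = 0)
67 + (-3 - 1*(-7))*V(9) = 67 + (-3 - 1*(-7))*0 = 67 + (-3 + 7)*0 = 67 + 4*0 = 67 + 0 = 67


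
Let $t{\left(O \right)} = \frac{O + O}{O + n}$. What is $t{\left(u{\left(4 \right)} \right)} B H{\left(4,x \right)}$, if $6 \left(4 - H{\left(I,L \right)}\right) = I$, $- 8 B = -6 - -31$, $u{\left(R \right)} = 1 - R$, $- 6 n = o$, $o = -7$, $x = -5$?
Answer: $- \frac{375}{11} \approx -34.091$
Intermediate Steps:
$n = \frac{7}{6}$ ($n = \left(- \frac{1}{6}\right) \left(-7\right) = \frac{7}{6} \approx 1.1667$)
$B = - \frac{25}{8}$ ($B = - \frac{-6 - -31}{8} = - \frac{-6 + 31}{8} = \left(- \frac{1}{8}\right) 25 = - \frac{25}{8} \approx -3.125$)
$H{\left(I,L \right)} = 4 - \frac{I}{6}$
$t{\left(O \right)} = \frac{2 O}{\frac{7}{6} + O}$ ($t{\left(O \right)} = \frac{O + O}{O + \frac{7}{6}} = \frac{2 O}{\frac{7}{6} + O}$)
$t{\left(u{\left(4 \right)} \right)} B H{\left(4,x \right)} = \frac{12 \left(1 - 4\right)}{7 + 6 \left(1 - 4\right)} \left(- \frac{25}{8}\right) \left(4 - \frac{2}{3}\right) = 12 \left(-3\right) \frac{1}{7 + 6 \left(-3\right)} \left(- \frac{25}{8}\right) \frac{10}{3} = 12 \left(-3\right) \frac{1}{7 - 18} \left(- \frac{25}{8}\right) \frac{10}{3} = 12 \left(-3\right) \frac{1}{-11} \left(- \frac{25}{8}\right) \frac{10}{3} = 12 \left(-3\right) \left(- \frac{1}{11}\right) \left(- \frac{25}{8}\right) \frac{10}{3} = \frac{36}{11} \left(- \frac{25}{8}\right) \frac{10}{3} = \left(- \frac{225}{22}\right) \frac{10}{3} = - \frac{375}{11}$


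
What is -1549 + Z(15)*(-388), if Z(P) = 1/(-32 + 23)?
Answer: -13553/9 ≈ -1505.9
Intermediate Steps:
Z(P) = -⅑ (Z(P) = 1/(-9) = -⅑)
-1549 + Z(15)*(-388) = -1549 - ⅑*(-388) = -1549 + 388/9 = -13553/9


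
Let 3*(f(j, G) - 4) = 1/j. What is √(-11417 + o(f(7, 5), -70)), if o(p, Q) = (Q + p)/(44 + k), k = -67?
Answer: I*√2662791558/483 ≈ 106.84*I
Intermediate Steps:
f(j, G) = 4 + 1/(3*j)
o(p, Q) = -Q/23 - p/23 (o(p, Q) = (Q + p)/(44 - 67) = (Q + p)/(-23) = (Q + p)*(-1/23) = -Q/23 - p/23)
√(-11417 + o(f(7, 5), -70)) = √(-11417 + (-1/23*(-70) - (4 + (⅓)/7)/23)) = √(-11417 + (70/23 - (4 + (⅓)*(⅐))/23)) = √(-11417 + (70/23 - (4 + 1/21)/23)) = √(-11417 + (70/23 - 1/23*85/21)) = √(-11417 + (70/23 - 85/483)) = √(-11417 + 1385/483) = √(-5513026/483) = I*√2662791558/483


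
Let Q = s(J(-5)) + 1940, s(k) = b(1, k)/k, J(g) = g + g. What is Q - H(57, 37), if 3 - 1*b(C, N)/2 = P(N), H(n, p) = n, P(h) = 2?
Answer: 9414/5 ≈ 1882.8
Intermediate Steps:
J(g) = 2*g
b(C, N) = 2 (b(C, N) = 6 - 2*2 = 6 - 4 = 2)
s(k) = 2/k
Q = 9699/5 (Q = 2/((2*(-5))) + 1940 = 2/(-10) + 1940 = 2*(-⅒) + 1940 = -⅕ + 1940 = 9699/5 ≈ 1939.8)
Q - H(57, 37) = 9699/5 - 1*57 = 9699/5 - 57 = 9414/5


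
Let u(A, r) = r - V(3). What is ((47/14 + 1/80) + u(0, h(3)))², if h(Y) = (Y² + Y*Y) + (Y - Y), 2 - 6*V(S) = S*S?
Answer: 1433455321/2822400 ≈ 507.89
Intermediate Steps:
V(S) = ⅓ - S²/6 (V(S) = ⅓ - S*S/6 = ⅓ - S²/6)
h(Y) = 2*Y² (h(Y) = (Y² + Y²) + 0 = 2*Y² + 0 = 2*Y²)
u(A, r) = 7/6 + r (u(A, r) = r - (⅓ - ⅙*3²) = r - (⅓ - ⅙*9) = r - (⅓ - 3/2) = r - 1*(-7/6) = r + 7/6 = 7/6 + r)
((47/14 + 1/80) + u(0, h(3)))² = ((47/14 + 1/80) + (7/6 + 2*3²))² = ((47*(1/14) + 1*(1/80)) + (7/6 + 2*9))² = ((47/14 + 1/80) + (7/6 + 18))² = (1887/560 + 115/6)² = (37861/1680)² = 1433455321/2822400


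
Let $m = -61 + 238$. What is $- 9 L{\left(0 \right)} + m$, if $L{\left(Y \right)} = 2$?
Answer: $159$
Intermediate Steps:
$m = 177$
$- 9 L{\left(0 \right)} + m = \left(-9\right) 2 + 177 = -18 + 177 = 159$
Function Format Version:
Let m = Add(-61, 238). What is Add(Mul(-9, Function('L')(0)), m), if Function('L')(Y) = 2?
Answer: 159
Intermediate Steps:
m = 177
Add(Mul(-9, Function('L')(0)), m) = Add(Mul(-9, 2), 177) = Add(-18, 177) = 159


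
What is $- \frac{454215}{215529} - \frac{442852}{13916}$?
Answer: $- \frac{8480692054}{249941797} \approx -33.931$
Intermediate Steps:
$- \frac{454215}{215529} - \frac{442852}{13916} = \left(-454215\right) \frac{1}{215529} - \frac{110713}{3479} = - \frac{151405}{71843} - \frac{110713}{3479} = - \frac{8480692054}{249941797}$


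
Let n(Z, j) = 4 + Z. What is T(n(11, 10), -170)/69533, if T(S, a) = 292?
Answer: 292/69533 ≈ 0.0041994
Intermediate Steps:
T(n(11, 10), -170)/69533 = 292/69533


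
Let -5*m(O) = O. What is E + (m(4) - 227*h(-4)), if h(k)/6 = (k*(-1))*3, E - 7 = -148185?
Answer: -822614/5 ≈ -1.6452e+5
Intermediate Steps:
E = -148178 (E = 7 - 148185 = -148178)
m(O) = -O/5
h(k) = -18*k (h(k) = 6*((k*(-1))*3) = 6*(-k*3) = 6*(-3*k) = -18*k)
E + (m(4) - 227*h(-4)) = -148178 + (-1/5*4 - (-4086)*(-4)) = -148178 + (-4/5 - 227*72) = -148178 + (-4/5 - 16344) = -148178 - 81724/5 = -822614/5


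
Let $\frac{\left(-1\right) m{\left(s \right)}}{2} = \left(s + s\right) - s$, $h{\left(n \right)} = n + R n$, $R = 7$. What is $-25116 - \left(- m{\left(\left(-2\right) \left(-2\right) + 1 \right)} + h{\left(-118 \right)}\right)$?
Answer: $-24182$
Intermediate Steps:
$h{\left(n \right)} = 8 n$ ($h{\left(n \right)} = n + 7 n = 8 n$)
$m{\left(s \right)} = - 2 s$ ($m{\left(s \right)} = - 2 \left(\left(s + s\right) - s\right) = - 2 \left(2 s - s\right) = - 2 s$)
$-25116 - \left(- m{\left(\left(-2\right) \left(-2\right) + 1 \right)} + h{\left(-118 \right)}\right) = -25116 - \left(-944 + 2 \left(\left(-2\right) \left(-2\right) + 1\right)\right) = -25116 - \left(-944 + 2 \left(4 + 1\right)\right) = -25116 + \left(\left(-2\right) 5 + 944\right) = -25116 + \left(-10 + 944\right) = -25116 + 934 = -24182$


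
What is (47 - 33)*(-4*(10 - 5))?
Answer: -280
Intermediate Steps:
(47 - 33)*(-4*(10 - 5)) = 14*(-4*5) = 14*(-20) = -280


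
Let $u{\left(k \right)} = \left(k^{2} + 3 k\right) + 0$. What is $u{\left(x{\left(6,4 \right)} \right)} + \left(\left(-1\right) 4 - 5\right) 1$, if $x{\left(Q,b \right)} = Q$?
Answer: $45$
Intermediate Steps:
$u{\left(k \right)} = k^{2} + 3 k$
$u{\left(x{\left(6,4 \right)} \right)} + \left(\left(-1\right) 4 - 5\right) 1 = 6 \left(3 + 6\right) + \left(\left(-1\right) 4 - 5\right) 1 = 6 \cdot 9 + \left(-4 - 5\right) 1 = 54 - 9 = 45$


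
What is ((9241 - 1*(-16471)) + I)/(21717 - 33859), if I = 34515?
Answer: -60227/12142 ≈ -4.9602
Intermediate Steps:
((9241 - 1*(-16471)) + I)/(21717 - 33859) = ((9241 - 1*(-16471)) + 34515)/(21717 - 33859) = ((9241 + 16471) + 34515)/(-12142) = (25712 + 34515)*(-1/12142) = 60227*(-1/12142) = -60227/12142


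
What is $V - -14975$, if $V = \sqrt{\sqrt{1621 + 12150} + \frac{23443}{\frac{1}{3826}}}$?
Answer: $14975 + \sqrt{89692918 + \sqrt{13771}} \approx 24446.0$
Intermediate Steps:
$V = \sqrt{89692918 + \sqrt{13771}}$ ($V = \sqrt{\sqrt{13771} + 23443 \frac{1}{\frac{1}{3826}}} = \sqrt{\sqrt{13771} + 23443 \cdot 3826} = \sqrt{\sqrt{13771} + 89692918} = \sqrt{89692918 + \sqrt{13771}} \approx 9470.6$)
$V - -14975 = \sqrt{89692918 + \sqrt{13771}} - -14975 = \sqrt{89692918 + \sqrt{13771}} + 14975 = 14975 + \sqrt{89692918 + \sqrt{13771}}$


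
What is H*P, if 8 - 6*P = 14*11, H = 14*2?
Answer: -2044/3 ≈ -681.33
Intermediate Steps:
H = 28
P = -73/3 (P = 4/3 - 7*11/3 = 4/3 - ⅙*154 = 4/3 - 77/3 = -73/3 ≈ -24.333)
H*P = 28*(-73/3) = -2044/3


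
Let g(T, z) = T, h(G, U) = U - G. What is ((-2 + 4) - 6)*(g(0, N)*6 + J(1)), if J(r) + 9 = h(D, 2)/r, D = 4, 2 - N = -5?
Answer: 44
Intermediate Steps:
N = 7 (N = 2 - 1*(-5) = 2 + 5 = 7)
J(r) = -9 - 2/r (J(r) = -9 + (2 - 1*4)/r = -9 + (2 - 4)/r = -9 - 2/r)
((-2 + 4) - 6)*(g(0, N)*6 + J(1)) = ((-2 + 4) - 6)*(0*6 + (-9 - 2/1)) = (2 - 6)*(0 + (-9 - 2*1)) = -4*(0 + (-9 - 2)) = -4*(0 - 11) = -4*(-11) = 44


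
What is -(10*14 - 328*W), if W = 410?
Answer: 134340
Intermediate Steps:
-(10*14 - 328*W) = -(10*14 - 328*410) = -(140 - 134480) = -1*(-134340) = 134340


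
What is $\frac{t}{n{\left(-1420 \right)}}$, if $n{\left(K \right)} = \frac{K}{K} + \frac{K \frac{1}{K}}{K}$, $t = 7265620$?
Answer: $\frac{10317180400}{1419} \approx 7.2707 \cdot 10^{6}$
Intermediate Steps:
$n{\left(K \right)} = 1 + \frac{1}{K}$ ($n{\left(K \right)} = 1 + 1 \frac{1}{K} = 1 + \frac{1}{K}$)
$\frac{t}{n{\left(-1420 \right)}} = \frac{7265620}{\frac{1}{-1420} \left(1 - 1420\right)} = \frac{7265620}{\left(- \frac{1}{1420}\right) \left(-1419\right)} = \frac{7265620}{\frac{1419}{1420}} = 7265620 \cdot \frac{1420}{1419} = \frac{10317180400}{1419}$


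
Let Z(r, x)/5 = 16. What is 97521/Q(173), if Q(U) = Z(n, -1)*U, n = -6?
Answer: 97521/13840 ≈ 7.0463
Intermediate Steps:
Z(r, x) = 80 (Z(r, x) = 5*16 = 80)
Q(U) = 80*U
97521/Q(173) = 97521/((80*173)) = 97521/13840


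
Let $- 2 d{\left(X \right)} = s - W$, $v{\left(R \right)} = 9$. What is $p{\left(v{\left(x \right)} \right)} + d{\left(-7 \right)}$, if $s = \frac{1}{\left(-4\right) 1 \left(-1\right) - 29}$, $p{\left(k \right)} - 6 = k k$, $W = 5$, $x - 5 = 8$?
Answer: $\frac{2238}{25} \approx 89.52$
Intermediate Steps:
$x = 13$ ($x = 5 + 8 = 13$)
$p{\left(k \right)} = 6 + k^{2}$ ($p{\left(k \right)} = 6 + k k = 6 + k^{2}$)
$s = - \frac{1}{25}$ ($s = \frac{1}{\left(-4\right) \left(-1\right) - 29} = \frac{1}{4 - 29} = \frac{1}{-25} = - \frac{1}{25} \approx -0.04$)
$d{\left(X \right)} = \frac{63}{25}$ ($d{\left(X \right)} = - \frac{- \frac{1}{25} - 5}{2} = \left(- \frac{1}{2}\right) \left(- \frac{126}{25}\right) = \frac{63}{25}$)
$p{\left(v{\left(x \right)} \right)} + d{\left(-7 \right)} = \left(6 + 9^{2}\right) + \frac{63}{25} = \left(6 + 81\right) + \frac{63}{25} = 87 + \frac{63}{25} = \frac{2238}{25}$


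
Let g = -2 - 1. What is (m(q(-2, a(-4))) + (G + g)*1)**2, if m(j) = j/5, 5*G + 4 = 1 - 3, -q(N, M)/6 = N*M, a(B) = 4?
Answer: 729/25 ≈ 29.160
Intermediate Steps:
g = -3
q(N, M) = -6*M*N (q(N, M) = -6*N*M = -6*M*N)
G = -6/5 (G = -4/5 + (1 - 3)/5 = -4/5 + (1/5)*(-2) = -4/5 - 2/5 = -6/5 ≈ -1.2000)
m(j) = j/5 (m(j) = j*(1/5) = j/5)
(m(q(-2, a(-4))) + (G + g)*1)**2 = ((-6*4*(-2))/5 + (-6/5 - 3)*1)**2 = ((1/5)*48 - 21/5*1)**2 = (48/5 - 21/5)**2 = (27/5)**2 = 729/25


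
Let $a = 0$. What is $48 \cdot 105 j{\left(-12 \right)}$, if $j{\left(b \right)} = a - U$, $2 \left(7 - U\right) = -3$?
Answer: $-42840$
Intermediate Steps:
$U = \frac{17}{2}$ ($U = 7 - - \frac{3}{2} = 7 + \frac{3}{2} = \frac{17}{2} \approx 8.5$)
$j{\left(b \right)} = - \frac{17}{2}$ ($j{\left(b \right)} = 0 - \frac{17}{2} = - \frac{17}{2}$)
$48 \cdot 105 j{\left(-12 \right)} = 48 \cdot 105 \left(- \frac{17}{2}\right) = 5040 \left(- \frac{17}{2}\right) = -42840$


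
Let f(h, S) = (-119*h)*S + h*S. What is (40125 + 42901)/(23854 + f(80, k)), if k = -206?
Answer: 41513/984247 ≈ 0.042177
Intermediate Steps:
f(h, S) = -118*S*h (f(h, S) = -119*S*h + S*h = -118*S*h)
(40125 + 42901)/(23854 + f(80, k)) = (40125 + 42901)/(23854 - 118*(-206)*80) = 83026/(23854 + 1944640) = 83026/1968494 = 83026*(1/1968494) = 41513/984247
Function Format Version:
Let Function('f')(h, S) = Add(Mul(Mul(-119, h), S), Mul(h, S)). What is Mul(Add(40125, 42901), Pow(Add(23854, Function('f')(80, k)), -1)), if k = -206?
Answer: Rational(41513, 984247) ≈ 0.042177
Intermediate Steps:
Function('f')(h, S) = Mul(-118, S, h) (Function('f')(h, S) = Add(Mul(-119, S, h), Mul(S, h)) = Mul(-118, S, h))
Mul(Add(40125, 42901), Pow(Add(23854, Function('f')(80, k)), -1)) = Mul(Add(40125, 42901), Pow(Add(23854, Mul(-118, -206, 80)), -1)) = Mul(83026, Pow(Add(23854, 1944640), -1)) = Mul(83026, Pow(1968494, -1)) = Mul(83026, Rational(1, 1968494)) = Rational(41513, 984247)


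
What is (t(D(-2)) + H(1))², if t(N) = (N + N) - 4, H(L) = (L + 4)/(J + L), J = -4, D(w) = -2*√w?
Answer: ⅑ + 136*I*√2/3 ≈ 0.11111 + 64.111*I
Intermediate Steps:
H(L) = (4 + L)/(-4 + L) (H(L) = (L + 4)/(-4 + L) = (4 + L)/(-4 + L))
t(N) = -4 + 2*N (t(N) = 2*N - 4 = -4 + 2*N)
(t(D(-2)) + H(1))² = ((-4 + 2*(-2*I*√2)) + (4 + 1)/(-4 + 1))² = ((-4 + 2*(-2*I*√2)) + 5/(-3))² = ((-4 + 2*(-2*I*√2)) - ⅓*5)² = ((-4 - 4*I*√2) - 5/3)² = (-17/3 - 4*I*√2)²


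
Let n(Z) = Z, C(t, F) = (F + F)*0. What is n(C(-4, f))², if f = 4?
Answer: 0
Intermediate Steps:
C(t, F) = 0 (C(t, F) = (2*F)*0 = 0)
n(C(-4, f))² = 0² = 0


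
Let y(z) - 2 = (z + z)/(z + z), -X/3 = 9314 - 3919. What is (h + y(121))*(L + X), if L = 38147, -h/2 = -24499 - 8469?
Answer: 1448152318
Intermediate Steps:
h = 65936 (h = -2*(-24499 - 8469) = -2*(-32968) = 65936)
X = -16185 (X = -3*(9314 - 3919) = -3*5395 = -16185)
y(z) = 3 (y(z) = 2 + (z + z)/(z + z) = 2 + (2*z)/((2*z)) = 2 + (2*z)*(1/(2*z)) = 2 + 1 = 3)
(h + y(121))*(L + X) = (65936 + 3)*(38147 - 16185) = 65939*21962 = 1448152318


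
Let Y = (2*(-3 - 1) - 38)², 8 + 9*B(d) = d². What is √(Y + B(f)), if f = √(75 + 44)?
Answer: √19155/3 ≈ 46.134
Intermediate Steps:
f = √119 ≈ 10.909
B(d) = -8/9 + d²/9
Y = 2116 (Y = (2*(-4) - 38)² = (-8 - 38)² = (-46)² = 2116)
√(Y + B(f)) = √(2116 + (-8/9 + (√119)²/9)) = √(2116 + (-8/9 + (⅑)*119)) = √(2116 + (-8/9 + 119/9)) = √(2116 + 37/3) = √(6385/3) = √19155/3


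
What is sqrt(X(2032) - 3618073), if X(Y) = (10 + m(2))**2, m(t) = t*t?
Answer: I*sqrt(3617877) ≈ 1902.1*I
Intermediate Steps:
m(t) = t**2
X(Y) = 196 (X(Y) = (10 + 2**2)**2 = (10 + 4)**2 = 14**2 = 196)
sqrt(X(2032) - 3618073) = sqrt(196 - 3618073) = sqrt(-3617877) = I*sqrt(3617877)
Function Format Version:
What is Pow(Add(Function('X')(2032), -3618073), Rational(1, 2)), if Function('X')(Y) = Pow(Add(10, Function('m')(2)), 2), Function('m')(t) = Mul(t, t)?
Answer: Mul(I, Pow(3617877, Rational(1, 2))) ≈ Mul(1902.1, I)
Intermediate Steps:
Function('m')(t) = Pow(t, 2)
Function('X')(Y) = 196 (Function('X')(Y) = Pow(Add(10, Pow(2, 2)), 2) = Pow(Add(10, 4), 2) = Pow(14, 2) = 196)
Pow(Add(Function('X')(2032), -3618073), Rational(1, 2)) = Pow(Add(196, -3618073), Rational(1, 2)) = Pow(-3617877, Rational(1, 2)) = Mul(I, Pow(3617877, Rational(1, 2)))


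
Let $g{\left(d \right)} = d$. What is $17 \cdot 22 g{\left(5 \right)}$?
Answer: $1870$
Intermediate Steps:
$17 \cdot 22 g{\left(5 \right)} = 17 \cdot 22 \cdot 5 = 374 \cdot 5 = 1870$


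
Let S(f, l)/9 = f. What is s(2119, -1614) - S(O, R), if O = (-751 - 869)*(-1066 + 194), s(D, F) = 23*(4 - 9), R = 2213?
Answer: -12713875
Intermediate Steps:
s(D, F) = -115 (s(D, F) = 23*(-5) = -115)
O = 1412640 (O = -1620*(-872) = 1412640)
S(f, l) = 9*f
s(2119, -1614) - S(O, R) = -115 - 9*1412640 = -115 - 1*12713760 = -115 - 12713760 = -12713875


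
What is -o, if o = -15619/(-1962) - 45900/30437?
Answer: -385339703/59717394 ≈ -6.4527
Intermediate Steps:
o = 385339703/59717394 (o = -15619*(-1/1962) - 45900*1/30437 = 15619/1962 - 45900/30437 = 385339703/59717394 ≈ 6.4527)
-o = -1*385339703/59717394 = -385339703/59717394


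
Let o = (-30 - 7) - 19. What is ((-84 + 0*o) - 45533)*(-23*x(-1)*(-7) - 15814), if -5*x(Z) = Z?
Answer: 3599591853/5 ≈ 7.1992e+8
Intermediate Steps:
x(Z) = -Z/5
o = -56 (o = -37 - 19 = -56)
((-84 + 0*o) - 45533)*(-23*x(-1)*(-7) - 15814) = ((-84 + 0*(-56)) - 45533)*(-(-23)*(-1)/5*(-7) - 15814) = ((-84 + 0) - 45533)*(-23*1/5*(-7) - 15814) = (-84 - 45533)*(-23/5*(-7) - 15814) = -45617*(161/5 - 15814) = -45617*(-78909/5) = 3599591853/5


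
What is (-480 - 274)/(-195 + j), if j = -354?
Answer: 754/549 ≈ 1.3734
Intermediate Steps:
(-480 - 274)/(-195 + j) = (-480 - 274)/(-195 - 354) = -754/(-549) = -754*(-1/549) = 754/549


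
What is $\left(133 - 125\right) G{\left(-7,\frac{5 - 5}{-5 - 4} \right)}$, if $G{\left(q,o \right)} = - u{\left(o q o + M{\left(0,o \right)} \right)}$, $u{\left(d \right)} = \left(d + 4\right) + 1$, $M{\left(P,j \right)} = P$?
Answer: $-40$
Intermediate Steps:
$u{\left(d \right)} = 5 + d$ ($u{\left(d \right)} = \left(4 + d\right) + 1 = 5 + d$)
$G{\left(q,o \right)} = -5 - q o^{2}$ ($G{\left(q,o \right)} = - (5 + \left(o q o + 0\right)) = - (5 + \left(q o^{2} + 0\right)) = - (5 + q o^{2}) = -5 - q o^{2}$)
$\left(133 - 125\right) G{\left(-7,\frac{5 - 5}{-5 - 4} \right)} = \left(133 - 125\right) \left(-5 - - 7 \left(\frac{5 - 5}{-5 - 4}\right)^{2}\right) = 8 \left(-5 - - 7 \left(\frac{0}{-9}\right)^{2}\right) = 8 \left(-5 - - 7 \left(0 \left(- \frac{1}{9}\right)\right)^{2}\right) = 8 \left(-5 - - 7 \cdot 0^{2}\right) = 8 \left(-5 - \left(-7\right) 0\right) = 8 \left(-5 + 0\right) = 8 \left(-5\right) = -40$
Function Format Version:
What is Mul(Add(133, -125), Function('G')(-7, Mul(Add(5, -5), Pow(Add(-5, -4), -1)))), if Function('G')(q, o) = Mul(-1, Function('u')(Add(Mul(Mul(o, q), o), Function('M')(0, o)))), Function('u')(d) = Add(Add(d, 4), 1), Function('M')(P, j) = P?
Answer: -40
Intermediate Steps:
Function('u')(d) = Add(5, d) (Function('u')(d) = Add(Add(4, d), 1) = Add(5, d))
Function('G')(q, o) = Add(-5, Mul(-1, q, Pow(o, 2))) (Function('G')(q, o) = Mul(-1, Add(5, Add(Mul(Mul(o, q), o), 0))) = Mul(-1, Add(5, Add(Mul(q, Pow(o, 2)), 0))) = Mul(-1, Add(5, Mul(q, Pow(o, 2)))) = Add(-5, Mul(-1, q, Pow(o, 2))))
Mul(Add(133, -125), Function('G')(-7, Mul(Add(5, -5), Pow(Add(-5, -4), -1)))) = Mul(Add(133, -125), Add(-5, Mul(-1, -7, Pow(Mul(Add(5, -5), Pow(Add(-5, -4), -1)), 2)))) = Mul(8, Add(-5, Mul(-1, -7, Pow(Mul(0, Pow(-9, -1)), 2)))) = Mul(8, Add(-5, Mul(-1, -7, Pow(Mul(0, Rational(-1, 9)), 2)))) = Mul(8, Add(-5, Mul(-1, -7, Pow(0, 2)))) = Mul(8, Add(-5, Mul(-1, -7, 0))) = Mul(8, Add(-5, 0)) = Mul(8, -5) = -40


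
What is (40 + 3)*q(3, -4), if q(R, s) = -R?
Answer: -129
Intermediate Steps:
(40 + 3)*q(3, -4) = (40 + 3)*(-1*3) = 43*(-3) = -129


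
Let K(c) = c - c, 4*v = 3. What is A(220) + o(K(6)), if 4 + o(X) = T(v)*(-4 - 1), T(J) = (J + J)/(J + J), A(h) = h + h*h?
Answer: 48611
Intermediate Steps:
v = ¾ (v = (¼)*3 = ¾ ≈ 0.75000)
K(c) = 0
A(h) = h + h²
T(J) = 1 (T(J) = (2*J)/((2*J)) = (2*J)*(1/(2*J)) = 1)
o(X) = -9 (o(X) = -4 + 1*(-4 - 1) = -4 + 1*(-5) = -4 - 5 = -9)
A(220) + o(K(6)) = 220*(1 + 220) - 9 = 220*221 - 9 = 48620 - 9 = 48611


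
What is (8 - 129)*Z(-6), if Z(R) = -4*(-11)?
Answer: -5324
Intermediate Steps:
Z(R) = 44
(8 - 129)*Z(-6) = (8 - 129)*44 = -121*44 = -5324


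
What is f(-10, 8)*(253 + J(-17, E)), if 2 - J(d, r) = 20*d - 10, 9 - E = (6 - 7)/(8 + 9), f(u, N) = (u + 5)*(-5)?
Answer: 15125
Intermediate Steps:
f(u, N) = -25 - 5*u (f(u, N) = (5 + u)*(-5) = -25 - 5*u)
E = 154/17 (E = 9 - (6 - 7)/(8 + 9) = 9 - (-1)/17 = 9 - 1*(-1/17) = 9 + 1/17 = 154/17 ≈ 9.0588)
J(d, r) = 12 - 20*d (J(d, r) = 2 - (20*d - 10) = 2 - (-10 + 20*d) = 2 + (10 - 20*d) = 12 - 20*d)
f(-10, 8)*(253 + J(-17, E)) = (-25 - 5*(-10))*(253 + (12 - 20*(-17))) = (-25 + 50)*(253 + (12 + 340)) = 25*(253 + 352) = 25*605 = 15125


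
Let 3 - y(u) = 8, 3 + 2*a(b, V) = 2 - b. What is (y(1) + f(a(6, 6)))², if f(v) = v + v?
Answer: 144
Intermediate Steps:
a(b, V) = -½ - b/2 (a(b, V) = -3/2 + (2 - b)/2 = -3/2 + (1 - b/2) = -½ - b/2)
y(u) = -5 (y(u) = 3 - 1*8 = 3 - 8 = -5)
f(v) = 2*v
(y(1) + f(a(6, 6)))² = (-5 + 2*(-½ - ½*6))² = (-5 + 2*(-½ - 3))² = (-5 + 2*(-7/2))² = (-5 - 7)² = (-12)² = 144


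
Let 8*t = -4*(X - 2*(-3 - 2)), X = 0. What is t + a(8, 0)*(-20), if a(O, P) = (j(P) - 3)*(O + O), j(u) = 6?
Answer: -965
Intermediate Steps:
a(O, P) = 6*O (a(O, P) = (6 - 3)*(O + O) = 3*(2*O) = 6*O)
t = -5 (t = (-4*(0 - 2*(-3 - 2)))/8 = (-4*(0 - 2*(-5)))/8 = (-4*(0 + 10))/8 = (-4*10)/8 = (⅛)*(-40) = -5)
t + a(8, 0)*(-20) = -5 + (6*8)*(-20) = -5 + 48*(-20) = -5 - 960 = -965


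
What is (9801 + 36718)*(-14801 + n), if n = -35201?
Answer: -2326043038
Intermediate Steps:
(9801 + 36718)*(-14801 + n) = (9801 + 36718)*(-14801 - 35201) = 46519*(-50002) = -2326043038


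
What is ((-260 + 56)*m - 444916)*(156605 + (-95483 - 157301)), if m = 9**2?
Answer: 44380837760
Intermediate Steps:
m = 81
((-260 + 56)*m - 444916)*(156605 + (-95483 - 157301)) = ((-260 + 56)*81 - 444916)*(156605 + (-95483 - 157301)) = (-204*81 - 444916)*(156605 - 252784) = (-16524 - 444916)*(-96179) = -461440*(-96179) = 44380837760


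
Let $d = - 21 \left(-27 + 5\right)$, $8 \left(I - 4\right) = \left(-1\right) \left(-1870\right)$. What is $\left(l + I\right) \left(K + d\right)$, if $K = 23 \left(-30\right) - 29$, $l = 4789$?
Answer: $- \frac{5167499}{4} \approx -1.2919 \cdot 10^{6}$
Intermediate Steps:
$I = \frac{951}{4}$ ($I = 4 + \frac{\left(-1\right) \left(-1870\right)}{8} = 4 + \frac{1}{8} \cdot 1870 = 4 + \frac{935}{4} = \frac{951}{4} \approx 237.75$)
$d = 462$ ($d = \left(-21\right) \left(-22\right) = 462$)
$K = -719$ ($K = -690 - 29 = -719$)
$\left(l + I\right) \left(K + d\right) = \left(4789 + \frac{951}{4}\right) \left(-719 + 462\right) = \frac{20107}{4} \left(-257\right) = - \frac{5167499}{4}$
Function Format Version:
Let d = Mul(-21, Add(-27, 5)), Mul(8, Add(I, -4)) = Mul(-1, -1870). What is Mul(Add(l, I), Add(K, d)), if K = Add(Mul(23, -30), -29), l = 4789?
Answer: Rational(-5167499, 4) ≈ -1.2919e+6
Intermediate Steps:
I = Rational(951, 4) (I = Add(4, Mul(Rational(1, 8), Mul(-1, -1870))) = Add(4, Mul(Rational(1, 8), 1870)) = Add(4, Rational(935, 4)) = Rational(951, 4) ≈ 237.75)
d = 462 (d = Mul(-21, -22) = 462)
K = -719 (K = Add(-690, -29) = -719)
Mul(Add(l, I), Add(K, d)) = Mul(Add(4789, Rational(951, 4)), Add(-719, 462)) = Mul(Rational(20107, 4), -257) = Rational(-5167499, 4)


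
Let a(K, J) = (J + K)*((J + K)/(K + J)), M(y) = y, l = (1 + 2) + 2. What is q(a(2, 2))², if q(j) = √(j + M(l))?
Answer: 9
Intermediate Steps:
l = 5 (l = 3 + 2 = 5)
a(K, J) = J + K (a(K, J) = (J + K)*((J + K)/(J + K)) = (J + K)*1 = J + K)
q(j) = √(5 + j) (q(j) = √(j + 5) = √(5 + j))
q(a(2, 2))² = (√(5 + (2 + 2)))² = (√(5 + 4))² = (√9)² = 3² = 9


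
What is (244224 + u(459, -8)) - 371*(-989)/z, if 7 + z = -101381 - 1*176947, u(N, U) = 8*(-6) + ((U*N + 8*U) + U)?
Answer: 66920273801/278335 ≈ 2.4043e+5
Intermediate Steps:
u(N, U) = -48 + 9*U + N*U (u(N, U) = -48 + ((N*U + 8*U) + U) = -48 + ((8*U + N*U) + U) = -48 + (9*U + N*U) = -48 + 9*U + N*U)
z = -278335 (z = -7 + (-101381 - 1*176947) = -7 + (-101381 - 176947) = -7 - 278328 = -278335)
(244224 + u(459, -8)) - 371*(-989)/z = (244224 + (-48 + 9*(-8) + 459*(-8))) - 371*(-989)/(-278335) = (244224 + (-48 - 72 - 3672)) - (-366919)*(-1)/278335 = (244224 - 3792) - 1*366919/278335 = 240432 - 366919/278335 = 66920273801/278335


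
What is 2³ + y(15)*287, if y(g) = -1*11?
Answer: -3149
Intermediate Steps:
y(g) = -11
2³ + y(15)*287 = 2³ - 11*287 = 8 - 3157 = -3149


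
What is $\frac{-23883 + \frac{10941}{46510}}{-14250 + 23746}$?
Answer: $- \frac{1110787389}{441658960} \approx -2.515$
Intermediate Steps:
$\frac{-23883 + \frac{10941}{46510}}{-14250 + 23746} = \frac{-23883 + 10941 \cdot \frac{1}{46510}}{9496} = \left(-23883 + \frac{10941}{46510}\right) \frac{1}{9496} = \left(- \frac{1110787389}{46510}\right) \frac{1}{9496} = - \frac{1110787389}{441658960}$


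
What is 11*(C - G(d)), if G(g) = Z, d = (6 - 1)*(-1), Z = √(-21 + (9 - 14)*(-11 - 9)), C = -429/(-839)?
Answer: 4719/839 - 11*√79 ≈ -92.146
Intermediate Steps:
C = 429/839 (C = -429*(-1/839) = 429/839 ≈ 0.51132)
Z = √79 (Z = √(-21 - 5*(-20)) = √(-21 + 100) = √79 ≈ 8.8882)
d = -5 (d = 5*(-1) = -5)
G(g) = √79
11*(C - G(d)) = 11*(429/839 - √79) = 4719/839 - 11*√79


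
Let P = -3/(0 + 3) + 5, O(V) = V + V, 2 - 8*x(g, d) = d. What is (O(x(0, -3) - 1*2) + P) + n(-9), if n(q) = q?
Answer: -31/4 ≈ -7.7500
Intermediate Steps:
x(g, d) = ¼ - d/8
O(V) = 2*V
P = 4 (P = -3/3 + 5 = -3*⅓ + 5 = -1 + 5 = 4)
(O(x(0, -3) - 1*2) + P) + n(-9) = (2*((¼ - ⅛*(-3)) - 1*2) + 4) - 9 = (2*((¼ + 3/8) - 2) + 4) - 9 = (2*(5/8 - 2) + 4) - 9 = (2*(-11/8) + 4) - 9 = (-11/4 + 4) - 9 = 5/4 - 9 = -31/4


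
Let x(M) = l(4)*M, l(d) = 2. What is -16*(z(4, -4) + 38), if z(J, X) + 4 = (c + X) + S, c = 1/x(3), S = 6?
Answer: -1736/3 ≈ -578.67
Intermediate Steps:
x(M) = 2*M
c = 1/6 (c = 1/(2*3) = 1/6 ≈ 0.16667)
z(J, X) = 13/6 + X (z(J, X) = -4 + ((1/6 + X) + 6) = -4 + (37/6 + X) = 13/6 + X)
-16*(z(4, -4) + 38) = -16*((13/6 - 4) + 38) = -16*(-11/6 + 38) = -16*217/6 = -1736/3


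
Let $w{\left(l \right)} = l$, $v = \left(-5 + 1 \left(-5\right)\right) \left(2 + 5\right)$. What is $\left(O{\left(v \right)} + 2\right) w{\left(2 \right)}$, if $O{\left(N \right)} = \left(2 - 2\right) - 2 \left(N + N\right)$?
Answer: $564$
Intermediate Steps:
$v = -70$ ($v = \left(-5 - 5\right) 7 = \left(-10\right) 7 = -70$)
$O{\left(N \right)} = - 4 N$ ($O{\left(N \right)} = 0 - 2 \cdot 2 N = 0 - 4 N = - 4 N$)
$\left(O{\left(v \right)} + 2\right) w{\left(2 \right)} = \left(\left(-4\right) \left(-70\right) + 2\right) 2 = \left(280 + 2\right) 2 = 282 \cdot 2 = 564$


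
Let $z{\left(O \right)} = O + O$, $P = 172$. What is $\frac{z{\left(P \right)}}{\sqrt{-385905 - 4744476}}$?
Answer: $- \frac{344 i \sqrt{5130381}}{5130381} \approx - 0.15187 i$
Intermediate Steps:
$z{\left(O \right)} = 2 O$
$\frac{z{\left(P \right)}}{\sqrt{-385905 - 4744476}} = \frac{2 \cdot 172}{\sqrt{-385905 - 4744476}} = \frac{344}{\sqrt{-5130381}} = \frac{344}{i \sqrt{5130381}} = 344 \left(- \frac{i \sqrt{5130381}}{5130381}\right) = - \frac{344 i \sqrt{5130381}}{5130381}$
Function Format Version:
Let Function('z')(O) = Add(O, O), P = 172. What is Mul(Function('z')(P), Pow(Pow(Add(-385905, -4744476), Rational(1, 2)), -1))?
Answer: Mul(Rational(-344, 5130381), I, Pow(5130381, Rational(1, 2))) ≈ Mul(-0.15187, I)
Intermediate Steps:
Function('z')(O) = Mul(2, O)
Mul(Function('z')(P), Pow(Pow(Add(-385905, -4744476), Rational(1, 2)), -1)) = Mul(Mul(2, 172), Pow(Pow(Add(-385905, -4744476), Rational(1, 2)), -1)) = Mul(344, Pow(Pow(-5130381, Rational(1, 2)), -1)) = Mul(344, Pow(Mul(I, Pow(5130381, Rational(1, 2))), -1)) = Mul(344, Mul(Rational(-1, 5130381), I, Pow(5130381, Rational(1, 2)))) = Mul(Rational(-344, 5130381), I, Pow(5130381, Rational(1, 2)))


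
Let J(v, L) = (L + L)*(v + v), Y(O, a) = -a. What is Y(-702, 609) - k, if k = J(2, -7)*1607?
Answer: 89383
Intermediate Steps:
J(v, L) = 4*L*v (J(v, L) = (2*L)*(2*v) = 4*L*v)
k = -89992 (k = (4*(-7)*2)*1607 = -56*1607 = -89992)
Y(-702, 609) - k = -1*609 - 1*(-89992) = -609 + 89992 = 89383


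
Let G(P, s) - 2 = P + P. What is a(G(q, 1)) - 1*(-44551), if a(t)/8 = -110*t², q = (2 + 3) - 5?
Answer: 41031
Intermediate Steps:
q = 0 (q = 5 - 5 = 0)
G(P, s) = 2 + 2*P (G(P, s) = 2 + (P + P) = 2 + 2*P)
a(t) = -880*t² (a(t) = 8*(-110*t²) = -880*t²)
a(G(q, 1)) - 1*(-44551) = -880*(2 + 2*0)² - 1*(-44551) = -880*(2 + 0)² + 44551 = -880*2² + 44551 = -880*4 + 44551 = -3520 + 44551 = 41031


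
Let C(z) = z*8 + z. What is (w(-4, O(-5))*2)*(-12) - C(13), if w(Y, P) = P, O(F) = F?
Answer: 3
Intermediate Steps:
C(z) = 9*z (C(z) = 8*z + z = 9*z)
(w(-4, O(-5))*2)*(-12) - C(13) = -5*2*(-12) - 9*13 = -10*(-12) - 1*117 = 120 - 117 = 3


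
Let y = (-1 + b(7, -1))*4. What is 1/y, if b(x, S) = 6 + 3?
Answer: 1/32 ≈ 0.031250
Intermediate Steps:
b(x, S) = 9
y = 32 (y = (-1 + 9)*4 = 8*4 = 32)
1/y = 1/32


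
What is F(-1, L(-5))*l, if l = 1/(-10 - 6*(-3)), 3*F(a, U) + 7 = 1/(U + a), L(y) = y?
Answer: -43/864 ≈ -0.049769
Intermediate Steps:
F(a, U) = -7/3 + 1/(3*(U + a))
l = 1/48 (l = -⅓/(-16) = -1/16*(-⅓) = 1/48 ≈ 0.020833)
F(-1, L(-5))*l = ((1 - 7*(-5) - 7*(-1))/(3*(-5 - 1)))*(1/48) = ((⅓)*(1 + 35 + 7)/(-6))*(1/48) = ((⅓)*(-⅙)*43)*(1/48) = -43/18*1/48 = -43/864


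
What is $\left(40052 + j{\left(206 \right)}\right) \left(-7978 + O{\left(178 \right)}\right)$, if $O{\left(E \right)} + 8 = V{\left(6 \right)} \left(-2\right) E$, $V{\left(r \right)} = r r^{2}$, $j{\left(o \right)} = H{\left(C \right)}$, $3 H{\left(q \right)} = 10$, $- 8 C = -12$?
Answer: $-3399976804$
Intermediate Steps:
$C = \frac{3}{2}$ ($C = \left(- \frac{1}{8}\right) \left(-12\right) = \frac{3}{2} \approx 1.5$)
$H{\left(q \right)} = \frac{10}{3}$ ($H{\left(q \right)} = \frac{1}{3} \cdot 10 = \frac{10}{3}$)
$j{\left(o \right)} = \frac{10}{3}$
$V{\left(r \right)} = r^{3}$
$O{\left(E \right)} = -8 - 432 E$ ($O{\left(E \right)} = -8 + 6^{3} \left(-2\right) E = -8 + 216 \left(-2\right) E = -8 - 432 E$)
$\left(40052 + j{\left(206 \right)}\right) \left(-7978 + O{\left(178 \right)}\right) = \left(40052 + \frac{10}{3}\right) \left(-7978 - 76904\right) = \frac{120166 \left(-7978 - 76904\right)}{3} = \frac{120166}{3} \left(-84882\right) = -3399976804$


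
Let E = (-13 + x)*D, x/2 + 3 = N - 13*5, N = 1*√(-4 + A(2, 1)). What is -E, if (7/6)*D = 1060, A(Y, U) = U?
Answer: 947640/7 - 12720*I*√3/7 ≈ 1.3538e+5 - 3147.4*I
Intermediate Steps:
D = 6360/7 (D = (6/7)*1060 = 6360/7 ≈ 908.57)
N = I*√3 (N = 1*√(-4 + 1) = 1*√(-3) = 1*(I*√3) = I*√3 ≈ 1.732*I)
x = -136 + 2*I*√3 (x = -6 + 2*(I*√3 - 13*5) = -6 + 2*(I*√3 - 1*65) = -6 + 2*(I*√3 - 65) = -6 + 2*(-65 + I*√3) = -6 + (-130 + 2*I*√3) = -136 + 2*I*√3 ≈ -136.0 + 3.4641*I)
E = -947640/7 + 12720*I*√3/7 (E = (-13 + (-136 + 2*I*√3))*(6360/7) = (-149 + 2*I*√3)*(6360/7) = -947640/7 + 12720*I*√3/7 ≈ -1.3538e+5 + 3147.4*I)
-E = -(-947640/7 + 12720*I*√3/7) = 947640/7 - 12720*I*√3/7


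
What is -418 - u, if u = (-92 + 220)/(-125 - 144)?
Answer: -112314/269 ≈ -417.52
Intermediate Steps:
u = -128/269 (u = 128/(-269) = 128*(-1/269) = -128/269 ≈ -0.47584)
-418 - u = -418 - 1*(-128/269) = -418 + 128/269 = -112314/269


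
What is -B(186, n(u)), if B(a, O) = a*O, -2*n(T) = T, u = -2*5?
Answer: -930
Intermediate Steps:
u = -10
n(T) = -T/2
B(a, O) = O*a
-B(186, n(u)) = -(-½*(-10))*186 = -5*186 = -1*930 = -930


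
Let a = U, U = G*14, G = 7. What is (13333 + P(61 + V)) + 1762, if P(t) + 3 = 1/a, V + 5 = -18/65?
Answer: 1479017/98 ≈ 15092.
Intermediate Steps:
U = 98 (U = 7*14 = 98)
V = -343/65 (V = -5 - 18/65 = -343/65 ≈ -5.2769)
a = 98
P(t) = -293/98 (P(t) = -3 + 1/98 = -293/98)
(13333 + P(61 + V)) + 1762 = (13333 - 293/98) + 1762 = 1306341/98 + 1762 = 1479017/98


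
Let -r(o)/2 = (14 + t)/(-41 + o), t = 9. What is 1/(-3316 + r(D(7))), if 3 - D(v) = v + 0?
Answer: -45/149174 ≈ -0.00030166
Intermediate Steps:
D(v) = 3 - v (D(v) = 3 - (v + 0) = 3 - v)
r(o) = -46/(-41 + o) (r(o) = -2*(14 + 9)/(-41 + o) = -46/(-41 + o))
1/(-3316 + r(D(7))) = 1/(-3316 - 46/(-41 + (3 - 1*7))) = 1/(-3316 - 46/(-41 + (3 - 7))) = 1/(-3316 - 46/(-41 - 4)) = 1/(-3316 - 46/(-45)) = 1/(-3316 - 46*(-1/45)) = 1/(-3316 + 46/45) = 1/(-149174/45) = -45/149174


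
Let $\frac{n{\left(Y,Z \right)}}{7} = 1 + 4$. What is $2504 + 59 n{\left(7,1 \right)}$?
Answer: $4569$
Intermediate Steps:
$n{\left(Y,Z \right)} = 35$ ($n{\left(Y,Z \right)} = 7 \left(1 + 4\right) = 7 \cdot 5 = 35$)
$2504 + 59 n{\left(7,1 \right)} = 2504 + 59 \cdot 35 = 2504 + 2065 = 4569$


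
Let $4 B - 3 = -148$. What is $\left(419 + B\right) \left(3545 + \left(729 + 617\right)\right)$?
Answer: $\frac{7488121}{4} \approx 1.872 \cdot 10^{6}$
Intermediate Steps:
$B = - \frac{145}{4}$ ($B = \frac{3}{4} + \frac{1}{4} \left(-148\right) = \frac{3}{4} - 37 = - \frac{145}{4} \approx -36.25$)
$\left(419 + B\right) \left(3545 + \left(729 + 617\right)\right) = \left(419 - \frac{145}{4}\right) \left(3545 + \left(729 + 617\right)\right) = \frac{1531 \left(3545 + 1346\right)}{4} = \frac{1531}{4} \cdot 4891 = \frac{7488121}{4}$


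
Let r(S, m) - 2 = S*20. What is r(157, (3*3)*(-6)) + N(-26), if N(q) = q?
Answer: 3116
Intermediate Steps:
r(S, m) = 2 + 20*S (r(S, m) = 2 + S*20 = 2 + 20*S)
r(157, (3*3)*(-6)) + N(-26) = (2 + 20*157) - 26 = (2 + 3140) - 26 = 3142 - 26 = 3116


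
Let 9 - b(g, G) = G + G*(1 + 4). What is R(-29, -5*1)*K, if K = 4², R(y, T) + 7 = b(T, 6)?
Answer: -544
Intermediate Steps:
b(g, G) = 9 - 6*G (b(g, G) = 9 - (G + G*(1 + 4)) = 9 - (G + G*5) = 9 - (G + 5*G) = 9 - 6*G)
R(y, T) = -34 (R(y, T) = -7 + (9 - 6*6) = -7 + (9 - 36) = -7 - 27 = -34)
K = 16
R(-29, -5*1)*K = -34*16 = -544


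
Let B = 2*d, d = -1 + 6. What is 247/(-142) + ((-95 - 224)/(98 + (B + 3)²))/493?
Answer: -1122695/644538 ≈ -1.7419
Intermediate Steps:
d = 5
B = 10 (B = 2*5 = 10)
247/(-142) + ((-95 - 224)/(98 + (B + 3)²))/493 = 247/(-142) + ((-95 - 224)/(98 + (10 + 3)²))/493 = 247*(-1/142) - 319/(98 + 13²)*(1/493) = -247/142 - 319/(98 + 169)*(1/493) = -247/142 - 319/267*(1/493) = -247/142 - 319*1/267*(1/493) = -247/142 - 319/267*1/493 = -247/142 - 11/4539 = -1122695/644538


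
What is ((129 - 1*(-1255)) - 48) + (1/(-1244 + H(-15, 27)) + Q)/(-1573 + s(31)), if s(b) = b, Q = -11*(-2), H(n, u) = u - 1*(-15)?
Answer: 2476228181/1853484 ≈ 1336.0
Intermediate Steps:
H(n, u) = 15 + u (H(n, u) = u + 15 = 15 + u)
Q = 22
((129 - 1*(-1255)) - 48) + (1/(-1244 + H(-15, 27)) + Q)/(-1573 + s(31)) = ((129 - 1*(-1255)) - 48) + (1/(-1244 + (15 + 27)) + 22)/(-1573 + 31) = ((129 + 1255) - 48) + (1/(-1244 + 42) + 22)/(-1542) = (1384 - 48) + (1/(-1202) + 22)*(-1/1542) = 1336 + (-1/1202 + 22)*(-1/1542) = 1336 + (26443/1202)*(-1/1542) = 1336 - 26443/1853484 = 2476228181/1853484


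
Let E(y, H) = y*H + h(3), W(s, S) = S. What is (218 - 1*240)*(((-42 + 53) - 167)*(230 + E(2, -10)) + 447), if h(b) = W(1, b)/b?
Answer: 714318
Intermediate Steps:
h(b) = 1 (h(b) = b/b = 1)
E(y, H) = 1 + H*y (E(y, H) = y*H + 1 = H*y + 1 = 1 + H*y)
(218 - 1*240)*(((-42 + 53) - 167)*(230 + E(2, -10)) + 447) = (218 - 1*240)*(((-42 + 53) - 167)*(230 + (1 - 10*2)) + 447) = (218 - 240)*((11 - 167)*(230 + (1 - 20)) + 447) = -22*(-156*(230 - 19) + 447) = -22*(-156*211 + 447) = -22*(-32916 + 447) = -22*(-32469) = 714318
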